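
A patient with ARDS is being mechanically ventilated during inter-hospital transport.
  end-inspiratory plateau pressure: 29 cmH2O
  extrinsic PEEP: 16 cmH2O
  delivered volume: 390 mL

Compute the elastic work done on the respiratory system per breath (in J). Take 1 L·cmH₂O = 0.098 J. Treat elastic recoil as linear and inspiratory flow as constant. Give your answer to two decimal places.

Elastic work ≈ ½ × (Pplat − PEEP) × Vt = 0.5 × (29 − 16) × 0.390 L = 0.5 × 13.0 × 0.390 = 2.535 L·cmH2O.
× 0.098 J/(L·cmH2O) → 0.2484 J.

0.25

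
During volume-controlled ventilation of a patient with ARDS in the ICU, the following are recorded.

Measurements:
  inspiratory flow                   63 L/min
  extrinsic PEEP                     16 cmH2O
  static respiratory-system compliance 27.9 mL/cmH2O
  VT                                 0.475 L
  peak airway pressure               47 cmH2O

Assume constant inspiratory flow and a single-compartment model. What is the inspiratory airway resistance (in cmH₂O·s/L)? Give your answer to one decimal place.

Flow: 63 L/min ÷ 60 = 1.05 L/s.
Equation of motion (constant flow): PIP = Vt/C + R·V̇ + PEEP.
R·V̇ = PIP − Vt/C − PEEP = 47 − 475/27.9 − 16 = 47 − 17.025 − 16 = 13.975 cmH2O.
R = 13.975 / 1.05 = 13.31 cmH2O·s/L.

13.3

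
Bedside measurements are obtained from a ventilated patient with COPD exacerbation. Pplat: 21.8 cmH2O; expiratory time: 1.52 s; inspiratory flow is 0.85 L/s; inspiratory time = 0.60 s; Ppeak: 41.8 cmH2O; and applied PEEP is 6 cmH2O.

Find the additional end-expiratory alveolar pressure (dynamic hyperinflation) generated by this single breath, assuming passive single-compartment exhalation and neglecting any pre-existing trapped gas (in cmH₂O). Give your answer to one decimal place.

2.1

Vt = flow × Ti = 0.85 L/s × 0.60 s × 1000 mL/L = 510.0 mL.
R = (PIP − Pplat)/V̇ = (41.8 − 21.8) / 0.85 = 20.0/0.85 = 23.529 cmH2O·s/L.
C = Vt/(Pplat − PEEP) = 510.0 / (21.8 − 6) = 510.0/15.8 = 32.278 mL/cmH2O.
τ = R × C = 23.529 × 0.03228 L/cmH2O = 0.7595 s.
Fraction remaining = e^(−Te/τ) = e^(−1.52/0.7595) = 0.1352; trapped volume = 510.0 × 0.1352 = 68.952 mL.
Additional alveolar pressure from trapping ≈ V_trapped / C = 68.952 / 32.278 = 2.136 cmH2O.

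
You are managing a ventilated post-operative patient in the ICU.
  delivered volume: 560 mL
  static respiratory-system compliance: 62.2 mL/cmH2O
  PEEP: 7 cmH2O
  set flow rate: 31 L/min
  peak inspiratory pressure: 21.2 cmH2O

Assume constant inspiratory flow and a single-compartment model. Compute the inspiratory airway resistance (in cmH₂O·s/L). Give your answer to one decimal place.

Flow: 31 L/min ÷ 60 = 0.5167 L/s.
Equation of motion (constant flow): PIP = Vt/C + R·V̇ + PEEP.
R·V̇ = PIP − Vt/C − PEEP = 21.2 − 560/62.2 − 7 = 21.2 − 9.003 − 7 = 5.197 cmH2O.
R = 5.197 / 0.5167 = 10.058 cmH2O·s/L.

10.1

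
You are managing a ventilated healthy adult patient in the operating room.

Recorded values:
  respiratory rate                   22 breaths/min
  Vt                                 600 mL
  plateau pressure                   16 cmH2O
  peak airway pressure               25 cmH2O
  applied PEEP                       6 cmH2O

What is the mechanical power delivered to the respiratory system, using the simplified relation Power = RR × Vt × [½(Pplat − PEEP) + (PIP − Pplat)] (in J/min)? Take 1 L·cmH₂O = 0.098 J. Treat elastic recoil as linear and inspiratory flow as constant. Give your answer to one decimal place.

Per-breath work = Vt × [½(Pplat−PEEP) + (PIP−Pplat)] = 0.600 × [0.5×10.0 + 9.0] = 0.600 × 14.0 = 8.4 L·cmH2O.
Power = 22 × 8.4 = 184.8 L·cmH2O/min.
× 0.098 J/(L·cmH2O) → 18.11 J/min.

18.1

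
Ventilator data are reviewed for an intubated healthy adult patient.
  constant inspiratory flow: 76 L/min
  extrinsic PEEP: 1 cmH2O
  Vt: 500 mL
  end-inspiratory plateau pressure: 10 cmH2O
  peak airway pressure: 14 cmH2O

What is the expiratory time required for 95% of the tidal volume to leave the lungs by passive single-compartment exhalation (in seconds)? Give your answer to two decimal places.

Flow: 76 L/min ÷ 60 = 1.2667 L/s.
R = (PIP − Pplat)/V̇ = (14 − 10) / 1.2667 = 4.0/1.2667 = 3.158 cmH2O·s/L.
C = Vt/(Pplat − PEEP) = 500.0 / (10 − 1) = 500.0/9.0 = 55.556 mL/cmH2O.
τ = R × C = 3.158 × 0.05556 L/cmH2O = 0.1755 s.
t = −τ·ln(1 − 0.95) = −0.1755·ln(0.05) = 0.5258 s.

0.53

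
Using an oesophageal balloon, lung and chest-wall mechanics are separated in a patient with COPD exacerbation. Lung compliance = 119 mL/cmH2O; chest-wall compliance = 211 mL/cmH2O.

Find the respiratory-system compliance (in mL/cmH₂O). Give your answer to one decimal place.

Lung and chest wall are elastances in series: 1/Crs = 1/CL + 1/Ccw.
1/Crs = 1/119 + 1/211 = 0.01314.
Crs = 76.104 mL/cmH2O.

76.1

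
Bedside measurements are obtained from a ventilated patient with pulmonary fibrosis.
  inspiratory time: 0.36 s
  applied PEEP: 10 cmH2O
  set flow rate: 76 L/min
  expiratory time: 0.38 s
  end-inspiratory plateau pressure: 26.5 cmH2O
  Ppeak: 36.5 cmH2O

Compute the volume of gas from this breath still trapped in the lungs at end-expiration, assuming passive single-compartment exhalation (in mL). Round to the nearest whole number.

80

Flow: 76 L/min ÷ 60 = 1.2667 L/s.
Vt = flow × Ti = 1.2667 L/s × 0.36 s × 1000 mL/L = 456.01 mL.
R = (PIP − Pplat)/V̇ = (36.5 − 26.5) / 1.2667 = 10.0/1.2667 = 7.895 cmH2O·s/L.
C = Vt/(Pplat − PEEP) = 456.01 / (26.5 − 10) = 456.01/16.5 = 27.637 mL/cmH2O.
τ = R × C = 7.895 × 0.02764 L/cmH2O = 0.2182 s.
Fraction remaining = e^(−Te/τ) = e^(−0.38/0.2182) = 0.1753.
Trapped volume = 456.01 × 0.1753 = 79.939 mL.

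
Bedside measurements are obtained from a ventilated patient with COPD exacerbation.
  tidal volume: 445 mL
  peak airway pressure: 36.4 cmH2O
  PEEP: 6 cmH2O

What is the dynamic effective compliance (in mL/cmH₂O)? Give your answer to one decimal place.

Dynamic compliance = Vt / (PIP − PEEP) = 445 / (36.4 − 6) = 445 / 30.4 = 14.638 mL/cmH2O.

14.6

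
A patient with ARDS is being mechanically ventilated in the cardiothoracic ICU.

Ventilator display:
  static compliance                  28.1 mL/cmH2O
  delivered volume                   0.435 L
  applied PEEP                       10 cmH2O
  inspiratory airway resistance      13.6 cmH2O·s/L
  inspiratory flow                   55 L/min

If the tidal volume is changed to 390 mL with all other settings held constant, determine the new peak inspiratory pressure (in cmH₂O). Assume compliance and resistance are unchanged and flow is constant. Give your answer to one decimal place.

Flow: 55 L/min ÷ 60 = 0.9167 L/s.
PIP = Vt/C + R·V̇ + PEEP (constant-flow equation of motion).
Only the elastic term changes: ΔPIP = ΔVt / C = (390 − 435) / 28.1 = -1.601 cmH2O.
Original PIP = 435/28.1 + 13.6×0.9167 + 10 = 37.948 cmH2O; new PIP = 37.948 + (-1.601) = 36.347 cmH2O.

36.3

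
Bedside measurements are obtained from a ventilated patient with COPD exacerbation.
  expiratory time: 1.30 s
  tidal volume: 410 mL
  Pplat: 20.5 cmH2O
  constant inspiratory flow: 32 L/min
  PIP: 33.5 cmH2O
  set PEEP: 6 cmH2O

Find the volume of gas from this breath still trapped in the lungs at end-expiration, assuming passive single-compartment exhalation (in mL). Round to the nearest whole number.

62

Flow: 32 L/min ÷ 60 = 0.5333 L/s.
R = (PIP − Pplat)/V̇ = (33.5 − 20.5) / 0.5333 = 13.0/0.5333 = 24.377 cmH2O·s/L.
C = Vt/(Pplat − PEEP) = 410.0 / (20.5 − 6) = 410.0/14.5 = 28.276 mL/cmH2O.
τ = R × C = 24.377 × 0.02828 L/cmH2O = 0.6894 s.
Fraction remaining = e^(−Te/τ) = e^(−1.30/0.6894) = 0.1517.
Trapped volume = 410.0 × 0.1517 = 62.197 mL.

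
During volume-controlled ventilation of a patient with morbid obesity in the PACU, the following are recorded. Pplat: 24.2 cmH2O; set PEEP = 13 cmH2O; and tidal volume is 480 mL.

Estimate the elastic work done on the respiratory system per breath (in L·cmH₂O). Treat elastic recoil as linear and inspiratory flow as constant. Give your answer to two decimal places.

Elastic work ≈ ½ × (Pplat − PEEP) × Vt = 0.5 × (24.2 − 13) × 0.480 L = 0.5 × 11.2 × 0.480 = 2.688 L·cmH2O.

2.69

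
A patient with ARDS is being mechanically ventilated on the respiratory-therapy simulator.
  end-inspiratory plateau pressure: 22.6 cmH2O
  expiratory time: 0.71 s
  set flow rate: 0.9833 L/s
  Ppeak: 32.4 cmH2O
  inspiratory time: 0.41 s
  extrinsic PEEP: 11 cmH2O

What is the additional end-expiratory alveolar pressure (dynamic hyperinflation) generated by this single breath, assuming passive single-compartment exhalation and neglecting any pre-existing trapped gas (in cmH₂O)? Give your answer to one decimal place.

1.5

Vt = flow × Ti = 0.9833 L/s × 0.41 s × 1000 mL/L = 403.15 mL.
R = (PIP − Pplat)/V̇ = (32.4 − 22.6) / 0.9833 = 9.8/0.9833 = 9.966 cmH2O·s/L.
C = Vt/(Pplat − PEEP) = 403.15 / (22.6 − 11) = 403.15/11.6 = 34.754 mL/cmH2O.
τ = R × C = 9.966 × 0.03475 L/cmH2O = 0.3463 s.
Fraction remaining = e^(−Te/τ) = e^(−0.71/0.3463) = 0.1287; trapped volume = 403.15 × 0.1287 = 51.885 mL.
Additional alveolar pressure from trapping ≈ V_trapped / C = 51.885 / 34.754 = 1.493 cmH2O.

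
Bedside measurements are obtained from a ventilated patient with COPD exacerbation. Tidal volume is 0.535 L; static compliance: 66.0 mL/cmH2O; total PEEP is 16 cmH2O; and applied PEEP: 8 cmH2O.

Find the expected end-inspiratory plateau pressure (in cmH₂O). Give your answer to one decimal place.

24.1

End-expiratory occlusion gives total PEEP = 16 cmH2O (intrinsic PEEP = 16 − 8 = 8). Use total PEEP for the elastic gradient.
Pplat = PEEPtotal + Vt / Cstat = 16 + 535 / 66.0 = 16 + 8.106 = 24.106 cmH2O.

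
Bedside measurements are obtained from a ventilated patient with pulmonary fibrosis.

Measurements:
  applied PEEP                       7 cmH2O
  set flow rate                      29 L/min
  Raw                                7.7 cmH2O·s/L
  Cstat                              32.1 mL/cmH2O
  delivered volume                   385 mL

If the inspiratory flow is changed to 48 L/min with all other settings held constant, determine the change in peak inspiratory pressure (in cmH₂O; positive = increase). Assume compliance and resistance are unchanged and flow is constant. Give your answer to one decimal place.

2.4

Flow: 29 L/min ÷ 60 = 0.4833 L/s.
New flow: 48 L/min ÷ 60 = 0.8 L/s.
PIP = Vt/C + R·V̇ + PEEP (constant-flow equation of motion).
Only the resistive term changes: ΔPIP = R × ΔV̇ = 7.7 × (0.8 − 0.4833) = 7.7 × 0.3167 = 2.439 cmH2O.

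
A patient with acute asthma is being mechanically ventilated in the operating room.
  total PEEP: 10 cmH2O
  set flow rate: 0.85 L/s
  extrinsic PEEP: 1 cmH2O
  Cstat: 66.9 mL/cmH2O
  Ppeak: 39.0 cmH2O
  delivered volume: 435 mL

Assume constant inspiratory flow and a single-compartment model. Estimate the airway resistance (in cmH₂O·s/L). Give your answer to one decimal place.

Total PEEP = 10 cmH2O (set 1 + intrinsic 9); this is the baseline alveolar pressure.
Equation of motion (constant flow): PIP = Vt/C + R·V̇ + PEEP.
R·V̇ = PIP − Vt/C − PEEP = 39.0 − 435/66.9 − 10 = 39.0 − 6.502 − 10 = 22.498 cmH2O.
R = 22.498 / 0.85 = 26.468 cmH2O·s/L.

26.5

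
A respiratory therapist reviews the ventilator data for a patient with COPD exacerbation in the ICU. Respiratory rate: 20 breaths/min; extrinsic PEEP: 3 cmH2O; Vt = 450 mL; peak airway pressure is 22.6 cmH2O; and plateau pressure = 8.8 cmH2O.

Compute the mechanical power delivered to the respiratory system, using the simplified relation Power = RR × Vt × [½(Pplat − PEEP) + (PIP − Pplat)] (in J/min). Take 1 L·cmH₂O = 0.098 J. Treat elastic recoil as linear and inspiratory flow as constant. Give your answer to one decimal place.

Per-breath work = Vt × [½(Pplat−PEEP) + (PIP−Pplat)] = 0.450 × [0.5×5.8 + 13.8] = 0.450 × 16.7 = 7.515 L·cmH2O.
Power = 20 × 7.515 = 150.3 L·cmH2O/min.
× 0.098 J/(L·cmH2O) → 14.729 J/min.

14.7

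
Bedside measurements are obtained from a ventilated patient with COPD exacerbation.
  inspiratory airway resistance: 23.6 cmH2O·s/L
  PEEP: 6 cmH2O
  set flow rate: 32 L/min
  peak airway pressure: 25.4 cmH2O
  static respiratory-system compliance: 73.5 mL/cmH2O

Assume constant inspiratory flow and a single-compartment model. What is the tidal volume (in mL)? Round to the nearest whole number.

501

Flow: 32 L/min ÷ 60 = 0.5333 L/s.
Equation of motion (constant flow): PIP = Vt/C + R·V̇ + PEEP.
Vt/C = PIP − R·V̇ − PEEP = 25.4 − 12.586 − 6 = 6.814 cmH2O.
Vt = C × 6.814 = 73.5 × 6.814 = 500.83 mL.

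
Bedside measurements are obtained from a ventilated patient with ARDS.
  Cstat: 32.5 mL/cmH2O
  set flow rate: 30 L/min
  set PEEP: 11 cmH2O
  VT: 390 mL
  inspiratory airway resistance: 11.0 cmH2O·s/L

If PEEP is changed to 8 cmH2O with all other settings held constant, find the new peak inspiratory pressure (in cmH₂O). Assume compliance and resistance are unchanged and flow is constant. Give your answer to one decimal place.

Flow: 30 L/min ÷ 60 = 0.5 L/s.
PIP = Vt/C + R·V̇ + PEEP (constant-flow equation of motion).
Only the baseline term changes: ΔPIP = ΔPEEP = 8 − 11 = -3.0 cmH2O.
Original PIP = 390/32.5 + 11.0×0.5 + 11 = 28.5 cmH2O; new PIP = 28.5 + (-3.0) = 25.5 cmH2O.

25.5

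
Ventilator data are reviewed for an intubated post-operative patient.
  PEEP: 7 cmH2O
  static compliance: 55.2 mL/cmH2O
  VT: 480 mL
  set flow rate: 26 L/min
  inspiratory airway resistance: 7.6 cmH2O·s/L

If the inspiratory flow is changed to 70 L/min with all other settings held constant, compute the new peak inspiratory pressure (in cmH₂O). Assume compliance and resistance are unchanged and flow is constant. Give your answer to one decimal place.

24.6

Flow: 26 L/min ÷ 60 = 0.4333 L/s.
New flow: 70 L/min ÷ 60 = 1.1667 L/s.
PIP = Vt/C + R·V̇ + PEEP (constant-flow equation of motion).
Only the resistive term changes: ΔPIP = R × ΔV̇ = 7.6 × (1.1667 − 0.4333) = 7.6 × 0.7334 = 5.574 cmH2O.
Original PIP = 480/55.2 + 7.6×0.4333 + 7 = 18.989 cmH2O; new PIP = 18.989 + (5.574) = 24.563 cmH2O.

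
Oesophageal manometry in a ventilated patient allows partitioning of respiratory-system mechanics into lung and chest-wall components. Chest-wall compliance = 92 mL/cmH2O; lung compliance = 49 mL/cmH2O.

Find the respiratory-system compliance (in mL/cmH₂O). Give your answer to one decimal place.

32.0

Lung and chest wall are elastances in series: 1/Crs = 1/CL + 1/Ccw.
1/Crs = 1/49 + 1/92 = 0.03128.
Crs = 31.969 mL/cmH2O.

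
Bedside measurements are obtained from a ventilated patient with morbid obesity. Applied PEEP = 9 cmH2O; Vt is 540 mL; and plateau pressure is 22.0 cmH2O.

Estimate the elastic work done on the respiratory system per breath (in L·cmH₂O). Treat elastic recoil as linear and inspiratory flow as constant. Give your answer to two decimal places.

Elastic work ≈ ½ × (Pplat − PEEP) × Vt = 0.5 × (22.0 − 9) × 0.540 L = 0.5 × 13.0 × 0.540 = 3.51 L·cmH2O.

3.51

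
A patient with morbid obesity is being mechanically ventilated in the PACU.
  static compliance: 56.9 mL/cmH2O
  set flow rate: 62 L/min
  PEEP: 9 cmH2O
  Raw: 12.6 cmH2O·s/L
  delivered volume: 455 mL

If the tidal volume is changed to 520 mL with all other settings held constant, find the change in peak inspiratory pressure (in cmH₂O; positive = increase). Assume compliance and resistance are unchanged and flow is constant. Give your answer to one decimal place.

1.1

PIP = Vt/C + R·V̇ + PEEP (constant-flow equation of motion).
Only the elastic term changes: ΔPIP = ΔVt / C = (520 − 455) / 56.9 = 1.142 cmH2O.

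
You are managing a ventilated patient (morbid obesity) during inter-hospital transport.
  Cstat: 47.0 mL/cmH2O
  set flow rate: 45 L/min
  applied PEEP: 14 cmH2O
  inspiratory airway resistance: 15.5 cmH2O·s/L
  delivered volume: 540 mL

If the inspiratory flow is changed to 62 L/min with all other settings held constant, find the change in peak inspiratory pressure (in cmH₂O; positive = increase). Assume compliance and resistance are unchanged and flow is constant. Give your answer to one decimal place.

Flow: 45 L/min ÷ 60 = 0.75 L/s.
New flow: 62 L/min ÷ 60 = 1.0333 L/s.
PIP = Vt/C + R·V̇ + PEEP (constant-flow equation of motion).
Only the resistive term changes: ΔPIP = R × ΔV̇ = 15.5 × (1.0333 − 0.75) = 15.5 × 0.2833 = 4.391 cmH2O.

4.4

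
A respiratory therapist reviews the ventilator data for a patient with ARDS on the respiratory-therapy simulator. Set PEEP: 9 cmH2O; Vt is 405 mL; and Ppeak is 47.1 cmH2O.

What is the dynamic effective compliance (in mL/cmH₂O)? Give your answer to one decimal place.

Dynamic compliance = Vt / (PIP − PEEP) = 405 / (47.1 − 9) = 405 / 38.1 = 10.63 mL/cmH2O.

10.6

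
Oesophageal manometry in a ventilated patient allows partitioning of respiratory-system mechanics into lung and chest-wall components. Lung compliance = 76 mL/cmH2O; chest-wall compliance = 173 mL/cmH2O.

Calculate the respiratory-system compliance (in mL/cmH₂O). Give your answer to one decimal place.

Lung and chest wall are elastances in series: 1/Crs = 1/CL + 1/Ccw.
1/Crs = 1/76 + 1/173 = 0.01894.
Crs = 52.798 mL/cmH2O.

52.8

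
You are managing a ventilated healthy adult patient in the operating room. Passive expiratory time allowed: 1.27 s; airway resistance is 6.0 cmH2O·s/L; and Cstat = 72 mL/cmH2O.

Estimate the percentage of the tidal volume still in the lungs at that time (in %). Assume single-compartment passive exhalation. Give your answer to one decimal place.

5.3

τ = R × C = 6.0 × 72 mL/cmH2O = 6.0 × 0.072 L/cmH2O = 0.432 s.
Passive exhalation: V(t)/V₀ = e^(−t/τ) = e^(−1.27/0.432) = 0.05288.
Fraction remaining = 0.05288 → 5.288%.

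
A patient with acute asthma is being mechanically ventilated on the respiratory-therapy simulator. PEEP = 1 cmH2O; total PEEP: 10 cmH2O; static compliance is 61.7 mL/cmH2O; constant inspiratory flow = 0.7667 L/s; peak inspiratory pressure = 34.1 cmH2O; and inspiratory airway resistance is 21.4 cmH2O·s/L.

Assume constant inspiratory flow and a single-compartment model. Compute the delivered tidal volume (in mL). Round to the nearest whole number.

Total PEEP = 10 cmH2O (set 1 + intrinsic 9); this is the baseline alveolar pressure.
Equation of motion (constant flow): PIP = Vt/C + R·V̇ + PEEP.
Vt/C = PIP − R·V̇ − PEEP = 34.1 − 16.407 − 10 = 7.693 cmH2O.
Vt = C × 7.693 = 61.7 × 7.693 = 474.66 mL.

475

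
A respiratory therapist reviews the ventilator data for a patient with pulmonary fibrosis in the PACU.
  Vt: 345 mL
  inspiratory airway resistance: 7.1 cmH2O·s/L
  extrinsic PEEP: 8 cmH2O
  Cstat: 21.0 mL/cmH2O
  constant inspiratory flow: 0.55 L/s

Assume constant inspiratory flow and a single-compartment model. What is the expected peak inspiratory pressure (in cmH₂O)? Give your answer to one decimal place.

28.3

Equation of motion (constant flow): PIP = Vt/C + R·V̇ + PEEP.
PIP = 345/21.0 + 7.1×0.55 + 8 = 16.429 + 3.905 + 8 = 28.334 cmH2O.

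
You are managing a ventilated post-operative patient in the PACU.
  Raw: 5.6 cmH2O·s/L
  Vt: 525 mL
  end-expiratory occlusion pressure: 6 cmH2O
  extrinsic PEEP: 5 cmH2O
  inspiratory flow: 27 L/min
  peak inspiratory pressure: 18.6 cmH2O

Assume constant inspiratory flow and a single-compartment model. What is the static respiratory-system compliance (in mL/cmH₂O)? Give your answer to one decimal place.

Flow: 27 L/min ÷ 60 = 0.45 L/s.
Total PEEP = 6 cmH2O (set 5 + intrinsic 1); this is the baseline alveolar pressure.
Equation of motion (constant flow): PIP = Vt/C + R·V̇ + PEEP.
Vt/C = PIP − R·V̇ − PEEP = 18.6 − 5.6×0.45 − 6 = 18.6 − 2.52 − 6 = 10.08 cmH2O.
C = Vt / 10.08 = 525 / 10.08 = 52.083 mL/cmH2O.

52.1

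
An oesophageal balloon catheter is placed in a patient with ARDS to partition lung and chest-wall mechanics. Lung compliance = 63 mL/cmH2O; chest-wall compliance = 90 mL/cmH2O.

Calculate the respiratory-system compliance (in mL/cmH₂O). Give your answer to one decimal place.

Lung and chest wall are elastances in series: 1/Crs = 1/CL + 1/Ccw.
1/Crs = 1/63 + 1/90 = 0.02698.
Crs = 37.064 mL/cmH2O.

37.1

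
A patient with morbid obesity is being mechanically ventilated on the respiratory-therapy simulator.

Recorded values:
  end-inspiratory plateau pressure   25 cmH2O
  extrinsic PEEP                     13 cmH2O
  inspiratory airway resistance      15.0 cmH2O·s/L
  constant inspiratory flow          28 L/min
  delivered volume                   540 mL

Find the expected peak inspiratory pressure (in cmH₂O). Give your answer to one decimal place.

Flow: 28 L/min ÷ 60 = 0.4667 L/s.
PIP = Pplat + Raw × flow = 25 + 15.0 × 0.4667 = 25 + 7.001 = 32.001 cmH2O.

32.0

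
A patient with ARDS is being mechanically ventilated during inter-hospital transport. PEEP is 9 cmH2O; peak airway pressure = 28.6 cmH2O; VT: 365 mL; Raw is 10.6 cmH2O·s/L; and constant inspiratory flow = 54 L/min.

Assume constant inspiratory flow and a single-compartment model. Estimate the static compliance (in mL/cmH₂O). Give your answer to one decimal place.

36.3

Flow: 54 L/min ÷ 60 = 0.9 L/s.
Equation of motion (constant flow): PIP = Vt/C + R·V̇ + PEEP.
Vt/C = PIP − R·V̇ − PEEP = 28.6 − 10.6×0.9 − 9 = 28.6 − 9.54 − 9 = 10.06 cmH2O.
C = Vt / 10.06 = 365 / 10.06 = 36.282 mL/cmH2O.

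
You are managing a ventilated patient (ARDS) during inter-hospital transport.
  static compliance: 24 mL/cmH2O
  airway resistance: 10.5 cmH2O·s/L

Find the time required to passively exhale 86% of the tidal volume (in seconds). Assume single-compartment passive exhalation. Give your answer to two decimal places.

0.50

τ = R × C = 10.5 × 24 mL/cmH2O = 10.5 × 0.024 L/cmH2O = 0.252 s.
Exhaled fraction f = 1 − e^(−t/τ) → t = −τ·ln(1 − f) = −0.252·ln(0.14) = 0.4955 s.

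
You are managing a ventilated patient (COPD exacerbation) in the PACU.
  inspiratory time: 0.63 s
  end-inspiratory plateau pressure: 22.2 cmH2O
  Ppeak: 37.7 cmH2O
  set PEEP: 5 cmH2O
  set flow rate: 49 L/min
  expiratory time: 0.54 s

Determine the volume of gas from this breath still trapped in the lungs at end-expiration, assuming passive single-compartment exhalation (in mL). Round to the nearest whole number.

Flow: 49 L/min ÷ 60 = 0.8167 L/s.
Vt = flow × Ti = 0.8167 L/s × 0.63 s × 1000 mL/L = 514.52 mL.
R = (PIP − Pplat)/V̇ = (37.7 − 22.2) / 0.8167 = 15.5/0.8167 = 18.979 cmH2O·s/L.
C = Vt/(Pplat − PEEP) = 514.52 / (22.2 − 5) = 514.52/17.2 = 29.914 mL/cmH2O.
τ = R × C = 18.979 × 0.02991 L/cmH2O = 0.5677 s.
Fraction remaining = e^(−Te/τ) = e^(−0.54/0.5677) = 0.3863.
Trapped volume = 514.52 × 0.3863 = 198.76 mL.

199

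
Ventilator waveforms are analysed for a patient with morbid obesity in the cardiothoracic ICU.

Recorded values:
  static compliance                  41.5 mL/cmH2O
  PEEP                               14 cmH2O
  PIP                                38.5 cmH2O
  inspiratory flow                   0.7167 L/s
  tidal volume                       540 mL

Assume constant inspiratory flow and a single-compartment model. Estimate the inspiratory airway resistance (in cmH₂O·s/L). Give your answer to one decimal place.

16.0

Equation of motion (constant flow): PIP = Vt/C + R·V̇ + PEEP.
R·V̇ = PIP − Vt/C − PEEP = 38.5 − 540/41.5 − 14 = 38.5 − 13.012 − 14 = 11.488 cmH2O.
R = 11.488 / 0.7167 = 16.029 cmH2O·s/L.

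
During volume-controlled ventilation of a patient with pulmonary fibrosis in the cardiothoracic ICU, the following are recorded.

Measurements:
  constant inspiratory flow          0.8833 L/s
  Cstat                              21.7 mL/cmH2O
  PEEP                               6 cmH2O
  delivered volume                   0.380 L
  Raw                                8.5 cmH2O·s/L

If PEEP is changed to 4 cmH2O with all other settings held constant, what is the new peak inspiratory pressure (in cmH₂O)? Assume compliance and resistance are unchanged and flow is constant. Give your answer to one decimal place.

PIP = Vt/C + R·V̇ + PEEP (constant-flow equation of motion).
Only the baseline term changes: ΔPIP = ΔPEEP = 4 − 6 = -2.0 cmH2O.
Original PIP = 380/21.7 + 8.5×0.8833 + 6 = 31.02 cmH2O; new PIP = 31.02 + (-2.0) = 29.02 cmH2O.

29.0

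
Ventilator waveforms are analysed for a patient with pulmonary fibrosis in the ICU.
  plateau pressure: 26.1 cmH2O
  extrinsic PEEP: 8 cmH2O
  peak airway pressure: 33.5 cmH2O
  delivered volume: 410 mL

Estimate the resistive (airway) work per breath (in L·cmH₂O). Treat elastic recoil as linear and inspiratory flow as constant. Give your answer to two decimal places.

3.03

With constant inspiratory flow the resistive pressure is constant at PIP − Pplat = 33.5 − 26.1 = 7.4 cmH2O, so resistive work = 7.4 × 0.410 = 3.034 L·cmH2O.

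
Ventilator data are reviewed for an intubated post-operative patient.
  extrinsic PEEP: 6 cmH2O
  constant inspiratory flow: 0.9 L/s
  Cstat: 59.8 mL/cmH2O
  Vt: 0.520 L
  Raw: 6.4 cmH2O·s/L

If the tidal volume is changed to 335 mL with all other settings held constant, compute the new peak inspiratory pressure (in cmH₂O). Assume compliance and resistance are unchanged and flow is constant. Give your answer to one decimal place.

17.4

PIP = Vt/C + R·V̇ + PEEP (constant-flow equation of motion).
Only the elastic term changes: ΔPIP = ΔVt / C = (335 − 520) / 59.8 = -3.094 cmH2O.
Original PIP = 520/59.8 + 6.4×0.9 + 6 = 20.456 cmH2O; new PIP = 20.456 + (-3.094) = 17.362 cmH2O.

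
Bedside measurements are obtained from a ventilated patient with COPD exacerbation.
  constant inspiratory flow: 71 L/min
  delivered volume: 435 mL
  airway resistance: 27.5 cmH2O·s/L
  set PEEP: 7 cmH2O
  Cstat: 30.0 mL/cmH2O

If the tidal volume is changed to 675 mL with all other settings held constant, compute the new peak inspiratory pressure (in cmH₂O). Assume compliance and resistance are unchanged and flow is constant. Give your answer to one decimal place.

Flow: 71 L/min ÷ 60 = 1.1833 L/s.
PIP = Vt/C + R·V̇ + PEEP (constant-flow equation of motion).
Only the elastic term changes: ΔPIP = ΔVt / C = (675 − 435) / 30.0 = 8.0 cmH2O.
Original PIP = 435/30.0 + 27.5×1.1833 + 7 = 54.041 cmH2O; new PIP = 54.041 + (8.0) = 62.041 cmH2O.

62.0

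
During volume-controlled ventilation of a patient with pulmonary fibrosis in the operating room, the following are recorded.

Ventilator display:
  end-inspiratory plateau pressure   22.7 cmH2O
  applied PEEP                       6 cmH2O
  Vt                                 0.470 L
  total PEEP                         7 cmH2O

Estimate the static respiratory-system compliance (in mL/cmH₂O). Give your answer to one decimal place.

29.9

End-expiratory occlusion gives total PEEP = 7 cmH2O (intrinsic PEEP = 7 − 6 = 1). Use total PEEP for the elastic gradient.
Cstat = Vt / (Pplat − PEEPtotal) = 470 / (22.7 − 7) = 470 / 15.7 = 29.936 mL/cmH2O.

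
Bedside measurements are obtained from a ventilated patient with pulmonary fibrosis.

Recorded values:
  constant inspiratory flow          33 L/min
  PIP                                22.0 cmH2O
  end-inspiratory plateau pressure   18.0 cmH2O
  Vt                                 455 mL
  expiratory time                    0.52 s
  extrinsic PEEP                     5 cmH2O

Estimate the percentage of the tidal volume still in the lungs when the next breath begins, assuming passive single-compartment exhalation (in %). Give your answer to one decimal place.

Flow: 33 L/min ÷ 60 = 0.55 L/s.
R = (PIP − Pplat)/V̇ = (22.0 − 18.0) / 0.55 = 4.0/0.55 = 7.273 cmH2O·s/L.
C = Vt/(Pplat − PEEP) = 455.0 / (18.0 − 5) = 455.0/13.0 = 35.0 mL/cmH2O.
τ = R × C = 7.273 × 0.035 L/cmH2O = 0.2546 s.
Fraction remaining at end-expiration = e^(−Te/τ) = e^(−0.52/0.2546) = 0.1297 → 12.97%.

13.0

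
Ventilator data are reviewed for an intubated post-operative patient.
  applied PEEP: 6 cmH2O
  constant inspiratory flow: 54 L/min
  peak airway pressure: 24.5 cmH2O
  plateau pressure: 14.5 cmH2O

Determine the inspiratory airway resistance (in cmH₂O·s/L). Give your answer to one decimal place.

Flow: 54 L/min ÷ 60 = 0.9 L/s.
Raw = (PIP − Pplat) / flow = (24.5 − 14.5) / 0.9 = 10.0 / 0.9 = 11.111 cmH2O·s/L.

11.1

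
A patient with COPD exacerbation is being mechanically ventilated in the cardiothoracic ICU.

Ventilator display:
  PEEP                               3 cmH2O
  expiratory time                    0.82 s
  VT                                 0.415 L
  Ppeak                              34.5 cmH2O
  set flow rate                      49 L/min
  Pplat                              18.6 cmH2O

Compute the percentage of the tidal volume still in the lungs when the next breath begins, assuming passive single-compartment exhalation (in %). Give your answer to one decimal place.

20.5

Flow: 49 L/min ÷ 60 = 0.8167 L/s.
R = (PIP − Pplat)/V̇ = (34.5 − 18.6) / 0.8167 = 15.9/0.8167 = 19.469 cmH2O·s/L.
C = Vt/(Pplat − PEEP) = 415.0 / (18.6 − 3) = 415.0/15.6 = 26.603 mL/cmH2O.
τ = R × C = 19.469 × 0.0266 L/cmH2O = 0.5179 s.
Fraction remaining at end-expiration = e^(−Te/τ) = e^(−0.82/0.5179) = 0.2053 → 20.53%.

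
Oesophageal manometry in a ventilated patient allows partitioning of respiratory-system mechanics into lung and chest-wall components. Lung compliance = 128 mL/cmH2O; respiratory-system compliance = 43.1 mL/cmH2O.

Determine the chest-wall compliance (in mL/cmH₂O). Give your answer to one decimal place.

1/Ccw = 1/Crs − 1/CL.
1/Ccw = 1/43.1 − 1/128 = 0.01539.
Ccw = 64.977 mL/cmH2O.

65.0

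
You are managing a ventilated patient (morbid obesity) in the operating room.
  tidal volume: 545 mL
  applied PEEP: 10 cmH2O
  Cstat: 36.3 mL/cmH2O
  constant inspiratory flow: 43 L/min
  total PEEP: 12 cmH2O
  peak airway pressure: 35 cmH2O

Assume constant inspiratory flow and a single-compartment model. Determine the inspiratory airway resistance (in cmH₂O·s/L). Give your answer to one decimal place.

11.1

Flow: 43 L/min ÷ 60 = 0.7167 L/s.
Total PEEP = 12 cmH2O (set 10 + intrinsic 2); this is the baseline alveolar pressure.
Equation of motion (constant flow): PIP = Vt/C + R·V̇ + PEEP.
R·V̇ = PIP − Vt/C − PEEP = 35 − 545/36.3 − 12 = 35 − 15.014 − 12 = 7.986 cmH2O.
R = 7.986 / 0.7167 = 11.143 cmH2O·s/L.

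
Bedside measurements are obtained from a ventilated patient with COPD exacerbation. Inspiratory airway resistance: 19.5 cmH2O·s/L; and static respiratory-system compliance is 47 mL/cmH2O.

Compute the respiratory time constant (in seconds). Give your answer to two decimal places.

0.92

τ = R × C = 19.5 × 47 mL/cmH2O = 19.5 × 0.047 L/cmH2O = 0.9165 s.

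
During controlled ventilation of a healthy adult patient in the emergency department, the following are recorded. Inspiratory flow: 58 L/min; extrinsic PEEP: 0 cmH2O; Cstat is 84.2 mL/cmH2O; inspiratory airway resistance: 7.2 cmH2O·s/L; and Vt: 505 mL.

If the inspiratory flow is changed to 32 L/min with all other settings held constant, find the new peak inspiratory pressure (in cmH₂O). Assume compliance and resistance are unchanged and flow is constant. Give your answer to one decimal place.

9.8

Flow: 58 L/min ÷ 60 = 0.9667 L/s.
New flow: 32 L/min ÷ 60 = 0.5333 L/s.
PIP = Vt/C + R·V̇ + PEEP (constant-flow equation of motion).
Only the resistive term changes: ΔPIP = R × ΔV̇ = 7.2 × (0.5333 − 0.9667) = 7.2 × -0.4334 = -3.12 cmH2O.
Original PIP = 505/84.2 + 7.2×0.9667 + 0 = 12.958 cmH2O; new PIP = 12.958 + (-3.12) = 9.838 cmH2O.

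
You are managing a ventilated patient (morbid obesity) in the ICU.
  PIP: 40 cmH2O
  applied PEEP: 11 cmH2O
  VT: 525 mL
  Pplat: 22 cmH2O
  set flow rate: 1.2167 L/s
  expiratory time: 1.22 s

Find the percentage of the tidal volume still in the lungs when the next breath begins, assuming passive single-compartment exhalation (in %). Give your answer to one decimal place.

17.8

R = (PIP − Pplat)/V̇ = (40 − 22) / 1.2167 = 18.0/1.2167 = 14.794 cmH2O·s/L.
C = Vt/(Pplat − PEEP) = 525.0 / (22 − 11) = 525.0/11.0 = 47.727 mL/cmH2O.
τ = R × C = 14.794 × 0.04773 L/cmH2O = 0.7061 s.
Fraction remaining at end-expiration = e^(−Te/τ) = e^(−1.22/0.7061) = 0.1777 → 17.77%.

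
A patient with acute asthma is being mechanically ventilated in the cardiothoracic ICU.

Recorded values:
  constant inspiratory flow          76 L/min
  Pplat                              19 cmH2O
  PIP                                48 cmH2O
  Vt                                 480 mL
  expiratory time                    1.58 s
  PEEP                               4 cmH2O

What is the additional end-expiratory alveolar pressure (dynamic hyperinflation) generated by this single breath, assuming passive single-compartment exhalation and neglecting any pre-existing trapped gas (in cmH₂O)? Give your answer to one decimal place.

Flow: 76 L/min ÷ 60 = 1.2667 L/s.
R = (PIP − Pplat)/V̇ = (48 − 19) / 1.2667 = 29.0/1.2667 = 22.894 cmH2O·s/L.
C = Vt/(Pplat − PEEP) = 480.0 / (19 − 4) = 480.0/15.0 = 32.0 mL/cmH2O.
τ = R × C = 22.894 × 0.032 L/cmH2O = 0.7326 s.
Fraction remaining = e^(−Te/τ) = e^(−1.58/0.7326) = 0.1157; trapped volume = 480.0 × 0.1157 = 55.536 mL.
Additional alveolar pressure from trapping ≈ V_trapped / C = 55.536 / 32.0 = 1.736 cmH2O.

1.7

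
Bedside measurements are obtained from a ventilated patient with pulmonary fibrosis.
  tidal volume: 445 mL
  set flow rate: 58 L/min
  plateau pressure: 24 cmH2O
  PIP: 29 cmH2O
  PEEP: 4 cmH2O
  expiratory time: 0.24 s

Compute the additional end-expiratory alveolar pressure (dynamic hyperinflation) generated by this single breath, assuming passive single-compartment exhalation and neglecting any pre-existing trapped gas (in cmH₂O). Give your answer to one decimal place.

2.5

Flow: 58 L/min ÷ 60 = 0.9667 L/s.
R = (PIP − Pplat)/V̇ = (29 − 24) / 0.9667 = 5.0/0.9667 = 5.172 cmH2O·s/L.
C = Vt/(Pplat − PEEP) = 445.0 / (24 − 4) = 445.0/20.0 = 22.25 mL/cmH2O.
τ = R × C = 5.172 × 0.02225 L/cmH2O = 0.1151 s.
Fraction remaining = e^(−Te/τ) = e^(−0.24/0.1151) = 0.1243; trapped volume = 445.0 × 0.1243 = 55.314 mL.
Additional alveolar pressure from trapping ≈ V_trapped / C = 55.314 / 22.25 = 2.486 cmH2O.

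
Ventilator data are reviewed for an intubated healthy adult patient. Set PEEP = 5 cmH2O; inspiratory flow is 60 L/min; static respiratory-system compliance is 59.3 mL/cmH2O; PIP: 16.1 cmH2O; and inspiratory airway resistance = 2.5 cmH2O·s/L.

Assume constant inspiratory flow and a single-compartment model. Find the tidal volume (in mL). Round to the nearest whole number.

510

Flow: 60 L/min ÷ 60 = 1 L/s.
Equation of motion (constant flow): PIP = Vt/C + R·V̇ + PEEP.
Vt/C = PIP − R·V̇ − PEEP = 16.1 − 2.5 − 5 = 8.6 cmH2O.
Vt = C × 8.6 = 59.3 × 8.6 = 509.98 mL.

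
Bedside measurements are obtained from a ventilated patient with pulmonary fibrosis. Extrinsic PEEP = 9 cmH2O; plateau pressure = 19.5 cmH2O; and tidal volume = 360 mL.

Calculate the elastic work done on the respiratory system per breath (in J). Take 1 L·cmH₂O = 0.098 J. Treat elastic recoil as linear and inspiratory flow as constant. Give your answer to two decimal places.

0.19

Elastic work ≈ ½ × (Pplat − PEEP) × Vt = 0.5 × (19.5 − 9) × 0.360 L = 0.5 × 10.5 × 0.360 = 1.89 L·cmH2O.
× 0.098 J/(L·cmH2O) → 0.1852 J.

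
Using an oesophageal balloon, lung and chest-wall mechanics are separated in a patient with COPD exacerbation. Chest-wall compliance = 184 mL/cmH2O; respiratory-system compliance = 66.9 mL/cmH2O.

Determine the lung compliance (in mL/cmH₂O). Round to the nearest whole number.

105

1/CL = 1/Crs − 1/Ccw.
1/CL = 1/66.9 − 1/184 = 0.009513.
CL = 105.12 mL/cmH2O.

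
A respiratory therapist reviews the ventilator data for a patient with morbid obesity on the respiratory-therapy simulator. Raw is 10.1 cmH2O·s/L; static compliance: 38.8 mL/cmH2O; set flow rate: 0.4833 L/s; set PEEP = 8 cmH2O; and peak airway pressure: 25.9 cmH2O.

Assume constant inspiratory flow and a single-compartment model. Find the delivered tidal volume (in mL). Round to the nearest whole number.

505

Equation of motion (constant flow): PIP = Vt/C + R·V̇ + PEEP.
Vt/C = PIP − R·V̇ − PEEP = 25.9 − 4.881 − 8 = 13.019 cmH2O.
Vt = C × 13.019 = 38.8 × 13.019 = 505.14 mL.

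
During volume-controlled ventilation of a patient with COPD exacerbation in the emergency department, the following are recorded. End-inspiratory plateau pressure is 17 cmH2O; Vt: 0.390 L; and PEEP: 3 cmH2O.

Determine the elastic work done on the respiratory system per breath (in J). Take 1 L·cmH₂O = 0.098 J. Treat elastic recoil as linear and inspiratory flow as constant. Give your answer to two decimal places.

0.27

Elastic work ≈ ½ × (Pplat − PEEP) × Vt = 0.5 × (17 − 3) × 0.390 L = 0.5 × 14.0 × 0.390 = 2.73 L·cmH2O.
× 0.098 J/(L·cmH2O) → 0.2675 J.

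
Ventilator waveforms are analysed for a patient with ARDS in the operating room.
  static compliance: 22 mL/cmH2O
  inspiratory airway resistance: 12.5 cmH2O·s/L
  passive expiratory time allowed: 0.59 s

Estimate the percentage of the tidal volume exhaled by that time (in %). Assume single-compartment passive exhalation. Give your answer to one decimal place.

88.3

τ = R × C = 12.5 × 22 mL/cmH2O = 12.5 × 0.022 L/cmH2O = 0.275 s.
Passive exhalation: V(t)/V₀ = e^(−t/τ) = e^(−0.59/0.275) = 0.117.
Fraction exhaled = 1 − 0.117 = 0.883 → 88.3%.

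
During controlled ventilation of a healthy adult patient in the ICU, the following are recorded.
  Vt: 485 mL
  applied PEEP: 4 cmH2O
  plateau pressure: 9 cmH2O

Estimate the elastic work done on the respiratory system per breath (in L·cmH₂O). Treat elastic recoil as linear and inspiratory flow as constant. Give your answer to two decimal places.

1.21

Elastic work ≈ ½ × (Pplat − PEEP) × Vt = 0.5 × (9 − 4) × 0.485 L = 0.5 × 5.0 × 0.485 = 1.213 L·cmH2O.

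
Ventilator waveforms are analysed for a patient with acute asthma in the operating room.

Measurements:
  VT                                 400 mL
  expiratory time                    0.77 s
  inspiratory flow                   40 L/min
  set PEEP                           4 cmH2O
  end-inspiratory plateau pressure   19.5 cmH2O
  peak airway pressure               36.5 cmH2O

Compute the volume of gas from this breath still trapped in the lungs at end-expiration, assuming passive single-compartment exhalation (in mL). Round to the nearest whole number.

Flow: 40 L/min ÷ 60 = 0.6667 L/s.
R = (PIP − Pplat)/V̇ = (36.5 − 19.5) / 0.6667 = 17.0/0.6667 = 25.499 cmH2O·s/L.
C = Vt/(Pplat − PEEP) = 400.0 / (19.5 − 4) = 400.0/15.5 = 25.806 mL/cmH2O.
τ = R × C = 25.499 × 0.02581 L/cmH2O = 0.6581 s.
Fraction remaining = e^(−Te/τ) = e^(−0.77/0.6581) = 0.3104.
Trapped volume = 400.0 × 0.3104 = 124.16 mL.

124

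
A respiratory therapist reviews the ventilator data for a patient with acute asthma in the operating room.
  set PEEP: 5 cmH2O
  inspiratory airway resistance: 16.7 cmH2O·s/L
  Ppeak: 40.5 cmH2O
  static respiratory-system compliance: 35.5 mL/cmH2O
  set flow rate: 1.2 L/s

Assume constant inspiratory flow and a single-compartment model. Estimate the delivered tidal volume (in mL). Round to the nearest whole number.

Equation of motion (constant flow): PIP = Vt/C + R·V̇ + PEEP.
Vt/C = PIP − R·V̇ − PEEP = 40.5 − 20.04 − 5 = 15.46 cmH2O.
Vt = C × 15.46 = 35.5 × 15.46 = 548.83 mL.

549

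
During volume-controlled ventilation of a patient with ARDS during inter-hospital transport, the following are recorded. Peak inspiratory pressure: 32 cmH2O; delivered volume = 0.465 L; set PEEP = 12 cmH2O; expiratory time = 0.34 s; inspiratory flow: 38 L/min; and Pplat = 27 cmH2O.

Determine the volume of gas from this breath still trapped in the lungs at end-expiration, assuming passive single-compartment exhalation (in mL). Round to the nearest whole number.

116

Flow: 38 L/min ÷ 60 = 0.6333 L/s.
R = (PIP − Pplat)/V̇ = (32 − 27) / 0.6333 = 5.0/0.6333 = 7.895 cmH2O·s/L.
C = Vt/(Pplat − PEEP) = 465.0 / (27 − 12) = 465.0/15.0 = 31.0 mL/cmH2O.
τ = R × C = 7.895 × 0.031 L/cmH2O = 0.2447 s.
Fraction remaining = e^(−Te/τ) = e^(−0.34/0.2447) = 0.2492.
Trapped volume = 465.0 × 0.2492 = 115.88 mL.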